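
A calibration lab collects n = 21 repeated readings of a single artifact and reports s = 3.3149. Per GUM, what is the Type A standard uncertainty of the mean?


u_A = s / sqrt(n)
u_A = 3.3149 / sqrt(21)
u_A = 3.3149 / 4.5825757
u_A = 0.7234

0.7234


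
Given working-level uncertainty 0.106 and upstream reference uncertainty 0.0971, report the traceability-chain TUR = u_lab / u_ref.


TUR = u_lab / u_ref
= 0.106 / 0.0971
= 1.0917

1.0917


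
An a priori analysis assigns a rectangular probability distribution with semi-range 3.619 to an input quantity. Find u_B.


u_B = half_width / sqrt(3)
u_B = 3.619 / 1.7320508
u_B = 2.0894

2.0894


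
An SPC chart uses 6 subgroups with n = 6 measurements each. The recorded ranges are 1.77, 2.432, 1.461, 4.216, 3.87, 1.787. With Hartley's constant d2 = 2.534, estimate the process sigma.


R_bar = (1.77 + 2.432 + 1.461 + 4.216 + 3.87 + 1.787) / 6
R_bar = 15.536 / 6 = 2.5893333
sigma_hat = R_bar / d2 = 2.5893333 / 2.534 = 1.0218

1.0218


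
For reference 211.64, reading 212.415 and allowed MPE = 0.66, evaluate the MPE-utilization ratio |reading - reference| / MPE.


e = indication - reference = 212.415 - 211.64 = 0.7750
|e| = 0.7750
ratio = |e| / MPE = 0.7750 / 0.66
ratio = 1.1742

1.1742


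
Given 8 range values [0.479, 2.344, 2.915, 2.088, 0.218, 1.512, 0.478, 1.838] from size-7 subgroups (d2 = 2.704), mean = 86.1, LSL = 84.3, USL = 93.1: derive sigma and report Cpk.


R_bar = (0.479 + 2.344 + 2.915 + 2.088 + 0.218 + 1.512 + 0.478 + 1.838) / 8 = 1.484
sigma = R_bar / d2 = 1.484 / 2.704 = 0.54881657
Cp = (USL - LSL)/(6*sigma) = (93.1 - 84.3)/(6*0.54881657) = 2.6724
Cpu = (93.1 - 86.1)/(3*0.54881657) = 4.2516
Cpl = (86.1 - 84.3)/(3*0.54881657) = 1.0933
Cpk = min(Cpu, Cpl) = 1.0933

1.0933


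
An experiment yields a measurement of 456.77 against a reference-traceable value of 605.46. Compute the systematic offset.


Systematic error = measured - true
= 456.77 - 605.46
= -148.6900

-148.6900


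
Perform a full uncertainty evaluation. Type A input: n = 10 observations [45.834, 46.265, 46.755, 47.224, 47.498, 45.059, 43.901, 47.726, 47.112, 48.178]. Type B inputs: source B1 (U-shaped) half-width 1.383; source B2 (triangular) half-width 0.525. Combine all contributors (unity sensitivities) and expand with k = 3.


mean = (45.834 + 46.265 + 46.755 + 47.224 + 47.498 + 45.059 + 43.901 + 47.726 + 47.112 + 48.178) / 10 = 46.5552
s = sqrt(sum((x - mean)^2)/(n-1)) = 1.3156368
u_A = s / sqrt(n) = 1.3156368 / sqrt(10) = 0.41604089
u_B1 = 1.383 / sqrt(2) = 0.97792868
u_B2 = 0.525 / sqrt(6) = 0.21433035
uc = sqrt(0.41604089^2 + 0.97792868^2 + 0.21433035^2) = 1.0841458
U = k * uc = 3 * 1.0841458
U = 3.2524

3.2524


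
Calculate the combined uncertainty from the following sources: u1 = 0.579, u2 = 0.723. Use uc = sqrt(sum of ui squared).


uc = sqrt(0.579^2 + 0.723^2)
uc = sqrt(0.85797)
uc = 0.9263

0.9263


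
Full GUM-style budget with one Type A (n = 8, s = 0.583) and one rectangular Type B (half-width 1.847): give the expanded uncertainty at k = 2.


u_A = s / sqrt(n) = 0.583 / sqrt(8) = 0.20612163
u_B = half_width / sqrt(3) = 1.847 / sqrt(3) = 1.0663659
uc = sqrt(u_A^2 + u_B^2) = sqrt(0.20612163^2 + 1.0663659^2) = 1.0861042
U = k * uc = 2 * 1.0861042
U = 2.1722

2.1722


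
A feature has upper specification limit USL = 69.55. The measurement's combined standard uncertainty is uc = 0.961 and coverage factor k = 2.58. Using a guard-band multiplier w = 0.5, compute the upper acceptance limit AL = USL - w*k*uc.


U = k * uc = 2.58 * 0.961 = 2.47938
guard band g = w * U = 0.5 * 2.47938 = 1.23969
AL = USL - g = 69.55 - 1.23969
AL = 68.3103

68.3103


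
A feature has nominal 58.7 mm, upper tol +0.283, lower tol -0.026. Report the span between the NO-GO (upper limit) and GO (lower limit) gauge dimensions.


GO = nominal - lower_tol (smallest hole = maximum material condition)
GO = 58.7 - 0.026 = 58.674
NO-GO = nominal + upper_tol (largest hole = least material condition)
NO-GO = 58.7 + 0.283 = 58.983
spread = NO-GO - GO = 58.983 - 58.674 = 0.3090

0.3090


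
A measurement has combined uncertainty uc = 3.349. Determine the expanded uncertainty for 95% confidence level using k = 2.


U = k * uc
U = 2 * 3.349
U = 6.6980

6.6980


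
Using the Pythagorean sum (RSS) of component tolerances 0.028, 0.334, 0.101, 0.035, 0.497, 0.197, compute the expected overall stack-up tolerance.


RSS = sqrt(0.028^2 + 0.334^2 + 0.101^2 + 0.035^2 + 0.497^2 + 0.197^2)
= sqrt(0.409584)
= 0.6400

0.6400


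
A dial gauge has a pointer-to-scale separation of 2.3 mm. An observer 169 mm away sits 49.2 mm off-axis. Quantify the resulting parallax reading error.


error = h * offset / d
= 2.3 * 49.2 / 169
= 0.6696

0.6696


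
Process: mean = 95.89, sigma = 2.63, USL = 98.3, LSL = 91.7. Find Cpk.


Cpu = (USL - mean) / (3*sigma) = (98.3 - 95.89) / (3*2.63) = 0.3054
Cpl = (mean - LSL) / (3*sigma) = (95.89 - 91.7) / (3*2.63) = 0.5311
Cpk = min(Cpu, Cpl) = 0.3054

0.3054


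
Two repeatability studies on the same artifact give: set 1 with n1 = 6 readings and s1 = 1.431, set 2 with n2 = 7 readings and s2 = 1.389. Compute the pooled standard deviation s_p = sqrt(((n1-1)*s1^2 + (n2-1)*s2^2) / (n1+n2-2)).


s_p = sqrt(((n1-1)*s1^2 + (n2-1)*s2^2) / (n1+n2-2))
numerator = (6-1)*1.431^2 + (7-1)*1.389^2 = 10.238805 + 11.575926 = 21.814731
denominator = 6 + 7 - 2 = 11
s_p^2 = 21.814731 / 11 = 1.9831574
s_p = sqrt(1.9831574) = 1.4082

1.4082


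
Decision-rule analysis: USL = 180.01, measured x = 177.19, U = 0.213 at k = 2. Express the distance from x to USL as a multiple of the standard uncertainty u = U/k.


u = U / k = 0.213 / 2 = 0.1065
margin = |USL - x| = |180.01 - 177.19| = 2.82
z = margin / u = 2.82 / 0.1065
z = 26.4789

26.4789


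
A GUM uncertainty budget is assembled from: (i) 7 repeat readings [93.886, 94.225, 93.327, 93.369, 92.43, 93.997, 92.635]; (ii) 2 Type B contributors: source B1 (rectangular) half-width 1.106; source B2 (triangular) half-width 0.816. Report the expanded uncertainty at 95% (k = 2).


mean = (93.886 + 94.225 + 93.327 + 93.369 + 92.43 + 93.997 + 92.635) / 7 = 93.40985714
s = sqrt(sum((x - mean)^2)/(n-1)) = 0.68373543
u_A = s / sqrt(n) = 0.68373543 / sqrt(7) = 0.2584277
u_B1 = 1.106 / sqrt(3) = 0.6385494
u_B2 = 0.816 / sqrt(6) = 0.33313061
uc = sqrt(0.2584277^2 + 0.6385494^2 + 0.33313061^2) = 0.76518378
U = k * uc = 2 * 0.76518378
U = 1.5304

1.5304


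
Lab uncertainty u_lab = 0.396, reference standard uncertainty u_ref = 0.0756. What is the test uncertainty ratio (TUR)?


TUR = u_lab / u_ref
= 0.396 / 0.0756
= 5.2381

5.2381


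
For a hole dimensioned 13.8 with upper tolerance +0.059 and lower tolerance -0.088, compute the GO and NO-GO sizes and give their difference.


GO = nominal - lower_tol (smallest hole = maximum material condition)
GO = 13.8 - 0.088 = 13.712
NO-GO = nominal + upper_tol (largest hole = least material condition)
NO-GO = 13.8 + 0.059 = 13.859
spread = NO-GO - GO = 13.859 - 13.712 = 0.1470

0.1470


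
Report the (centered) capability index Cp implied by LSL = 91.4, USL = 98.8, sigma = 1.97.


Cp = (USL - LSL) / (6 * sigma)
= (98.8 - 91.4) / (6 * 1.97)
= 7.4000 / 11.8200
= 0.6261

0.6261


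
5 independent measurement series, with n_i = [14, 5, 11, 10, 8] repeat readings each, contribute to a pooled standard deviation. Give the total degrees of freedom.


nu = sum_i (n_i - 1)
nu = ((14 - 1) + (5 - 1) + (11 - 1) + (10 - 1) + (8 - 1))
nu = 13 + 4 + 10 + 9 + 7
nu = 43

43


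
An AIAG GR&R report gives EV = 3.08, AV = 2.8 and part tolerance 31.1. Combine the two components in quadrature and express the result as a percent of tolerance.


GRR = sqrt(EV^2 + AV^2) = sqrt(3.08^2 + 2.8^2) = 4.1624992
%GRR = GRR / tol * 100 = 4.1624992 / 31.1 * 100
%GRR = 13.3842

13.3842


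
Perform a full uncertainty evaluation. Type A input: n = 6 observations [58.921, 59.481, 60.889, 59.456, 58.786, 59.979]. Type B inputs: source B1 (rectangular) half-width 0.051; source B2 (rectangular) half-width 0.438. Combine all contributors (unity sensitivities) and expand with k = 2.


mean = (58.921 + 59.481 + 60.889 + 59.456 + 58.786 + 59.979) / 6 = 59.58533333
s = sqrt(sum((x - mean)^2)/(n-1)) = 0.76972792
u_A = s / sqrt(n) = 0.76972792 / sqrt(6) = 0.31424011
u_B1 = 0.051 / sqrt(3) = 0.029444864
u_B2 = 0.438 / sqrt(3) = 0.25287942
uc = sqrt(0.31424011^2 + 0.029444864^2 + 0.25287942^2) = 0.4044278
U = k * uc = 2 * 0.4044278
U = 0.8089

0.8089


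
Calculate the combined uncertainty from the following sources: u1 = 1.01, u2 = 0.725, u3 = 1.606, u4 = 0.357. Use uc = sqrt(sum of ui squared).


uc = sqrt(1.01^2 + 0.725^2 + 1.606^2 + 0.357^2)
uc = sqrt(4.25241)
uc = 2.0621

2.0621


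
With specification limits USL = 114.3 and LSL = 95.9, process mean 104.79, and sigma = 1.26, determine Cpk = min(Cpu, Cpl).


Cpu = (USL - mean) / (3*sigma) = (114.3 - 104.79) / (3*1.26) = 2.5159
Cpl = (mean - LSL) / (3*sigma) = (104.79 - 95.9) / (3*1.26) = 2.3519
Cpk = min(Cpu, Cpl) = 2.3519

2.3519


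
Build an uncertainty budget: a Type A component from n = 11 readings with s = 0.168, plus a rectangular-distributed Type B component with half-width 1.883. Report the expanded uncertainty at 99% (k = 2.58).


u_A = s / sqrt(n) = 0.168 / sqrt(11) = 0.050653906
u_B = half_width / sqrt(3) = 1.883 / sqrt(3) = 1.0871506
uc = sqrt(u_A^2 + u_B^2) = sqrt(0.050653906^2 + 1.0871506^2) = 1.08833
U = k * uc = 2.58 * 1.08833
U = 2.8079

2.8079


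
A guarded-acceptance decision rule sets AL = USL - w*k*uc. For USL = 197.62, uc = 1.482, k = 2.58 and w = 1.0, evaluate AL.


U = k * uc = 2.58 * 1.482 = 3.82356
guard band g = w * U = 1.0 * 3.82356 = 3.82356
AL = USL - g = 197.62 - 3.82356
AL = 193.7964

193.7964


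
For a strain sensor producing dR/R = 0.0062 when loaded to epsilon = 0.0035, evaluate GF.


GF = (dR/R) / epsilon
= 0.0062 / 0.0035
= 1.7714

1.7714


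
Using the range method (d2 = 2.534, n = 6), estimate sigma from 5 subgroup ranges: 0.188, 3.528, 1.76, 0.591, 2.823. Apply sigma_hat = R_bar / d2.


R_bar = (0.188 + 3.528 + 1.76 + 0.591 + 2.823) / 5
R_bar = 8.89 / 5 = 1.778
sigma_hat = R_bar / d2 = 1.778 / 2.534 = 0.7017

0.7017


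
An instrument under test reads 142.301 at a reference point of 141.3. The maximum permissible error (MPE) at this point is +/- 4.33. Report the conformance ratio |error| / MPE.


e = indication - reference = 142.301 - 141.3 = 1.0010
|e| = 1.0010
ratio = |e| / MPE = 1.0010 / 4.33
ratio = 0.2312

0.2312


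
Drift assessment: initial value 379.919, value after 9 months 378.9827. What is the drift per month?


rate = (v2 - v1) / months
= (378.9827 - 379.919) / 9
= -0.9363 / 9
= -0.1040

-0.1040


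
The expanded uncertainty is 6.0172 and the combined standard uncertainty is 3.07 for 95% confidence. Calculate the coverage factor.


k = U / uc
k = 6.0172 / 3.07
k = 1.96

1.96


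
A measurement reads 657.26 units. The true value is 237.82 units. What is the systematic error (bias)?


Systematic error = measured - true
= 657.26 - 237.82
= 419.4400

419.4400


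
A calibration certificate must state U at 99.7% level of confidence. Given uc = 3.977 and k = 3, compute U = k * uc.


U = k * uc
U = 3 * 3.977
U = 11.9310

11.9310


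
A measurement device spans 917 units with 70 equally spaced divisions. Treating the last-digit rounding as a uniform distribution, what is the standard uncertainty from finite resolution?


resolution = range / divisions
resolution = 917 / 70 = 13.1
u_res = resolution / (2*sqrt(3))
u_res = 13.1 / 3.4641016
u_res = 3.7816

3.7816


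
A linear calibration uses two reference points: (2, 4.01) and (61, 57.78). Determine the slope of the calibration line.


slope = (y2 - y1) / (x2 - x1)
= (57.78 - 4.01) / (61 - 2)
= 53.7700 / 59
= 0.9114

0.9114


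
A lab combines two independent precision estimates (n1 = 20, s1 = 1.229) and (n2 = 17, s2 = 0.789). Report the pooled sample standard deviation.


s_p = sqrt(((n1-1)*s1^2 + (n2-1)*s2^2) / (n1+n2-2))
numerator = (20-1)*1.229^2 + (17-1)*0.789^2 = 28.698379 + 9.960336 = 38.658715
denominator = 20 + 17 - 2 = 35
s_p^2 = 38.658715 / 35 = 1.1045347
s_p = sqrt(1.1045347) = 1.0510

1.0510


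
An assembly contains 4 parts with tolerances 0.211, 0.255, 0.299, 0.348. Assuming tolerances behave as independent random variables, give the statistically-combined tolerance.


RSS = sqrt(0.211^2 + 0.255^2 + 0.299^2 + 0.348^2)
= sqrt(0.320051)
= 0.5657

0.5657


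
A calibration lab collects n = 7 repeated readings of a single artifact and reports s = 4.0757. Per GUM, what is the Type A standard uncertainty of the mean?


u_A = s / sqrt(n)
u_A = 4.0757 / sqrt(7)
u_A = 4.0757 / 2.6457513
u_A = 1.5405

1.5405


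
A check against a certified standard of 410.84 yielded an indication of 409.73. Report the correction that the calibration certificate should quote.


Correction = standard - reading
= 410.84 - 409.73
= 1.1100

1.1100


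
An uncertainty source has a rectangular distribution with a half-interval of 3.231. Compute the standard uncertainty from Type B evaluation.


u_B = half_width / sqrt(3)
u_B = 3.231 / 1.7320508
u_B = 1.8654

1.8654


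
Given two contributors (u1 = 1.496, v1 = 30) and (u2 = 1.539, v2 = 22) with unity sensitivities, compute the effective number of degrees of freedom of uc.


uc = sqrt(u1^2 + u2^2) = sqrt(1.496^2 + 1.539^2) = 2.1462845
v_eff = uc^4 / (u1^4/v1 + u2^4/v2)
= 2.1462845^4 / (1.496^4/30 + 1.539^4/22)
= 21.220185 / 0.42195227
v_eff = 50.2905

50.2905


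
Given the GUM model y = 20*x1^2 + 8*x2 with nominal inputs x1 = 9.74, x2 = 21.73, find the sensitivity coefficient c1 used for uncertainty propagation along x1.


y = 20*x1^2 + 8*x2
dy/dx1 = 2*20*x1
Evaluate at x1 = 9.74: c1 = 40 * 9.74
c1 = 389.6000

389.6000


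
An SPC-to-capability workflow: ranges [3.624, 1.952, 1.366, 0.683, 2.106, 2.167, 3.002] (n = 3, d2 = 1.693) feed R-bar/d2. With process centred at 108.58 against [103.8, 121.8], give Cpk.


R_bar = (3.624 + 1.952 + 1.366 + 0.683 + 2.106 + 2.167 + 3.002) / 7 = 2.1285714
sigma = R_bar / d2 = 2.1285714 / 1.693 = 1.2572778
Cp = (USL - LSL)/(6*sigma) = (121.8 - 103.8)/(6*1.2572778) = 2.3861
Cpu = (121.8 - 108.58)/(3*1.2572778) = 3.5049
Cpl = (108.58 - 103.8)/(3*1.2572778) = 1.2673
Cpk = min(Cpu, Cpl) = 1.2673

1.2673


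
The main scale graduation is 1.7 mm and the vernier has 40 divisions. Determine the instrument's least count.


LC = MSD / n_div
= 1.7 / 40
= 0.0425

0.0425


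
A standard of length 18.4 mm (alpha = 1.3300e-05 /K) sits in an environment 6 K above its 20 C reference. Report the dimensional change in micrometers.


dL = L * alpha * dT
= 18.4 * 1.3300e-05 * 6
= 0.0014683 mm
dL_um = 0.0014683 * 1000 = 1.4683 um

1.4683


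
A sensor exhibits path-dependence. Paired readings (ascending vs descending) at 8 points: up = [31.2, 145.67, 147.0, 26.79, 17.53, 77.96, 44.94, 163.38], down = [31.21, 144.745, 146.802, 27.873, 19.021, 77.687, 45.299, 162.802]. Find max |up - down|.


|31.2 - 31.21| = 0.0100
|145.67 - 144.745| = 0.9250
|147.0 - 146.802| = 0.1980
|26.79 - 27.873| = 1.0830
|17.53 - 19.021| = 1.4910
|77.96 - 77.687| = 0.2730
|44.94 - 45.299| = 0.3590
|163.38 - 162.802| = 0.5780
hysteresis = max(diffs) = 1.4910

1.4910


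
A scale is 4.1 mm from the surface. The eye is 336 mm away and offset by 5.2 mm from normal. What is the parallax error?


error = h * offset / d
= 4.1 * 5.2 / 336
= 0.0635

0.0635


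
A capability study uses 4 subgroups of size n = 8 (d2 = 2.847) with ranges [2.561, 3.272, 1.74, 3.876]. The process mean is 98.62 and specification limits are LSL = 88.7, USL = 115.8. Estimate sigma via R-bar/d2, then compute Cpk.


R_bar = (2.561 + 3.272 + 1.74 + 3.876) / 4 = 2.86225
sigma = R_bar / d2 = 2.86225 / 2.847 = 1.0053565
Cp = (USL - LSL)/(6*sigma) = (115.8 - 88.7)/(6*1.0053565) = 4.4926
Cpu = (115.8 - 98.62)/(3*1.0053565) = 5.6962
Cpl = (98.62 - 88.7)/(3*1.0053565) = 3.2890
Cpk = min(Cpu, Cpl) = 3.2890

3.2890


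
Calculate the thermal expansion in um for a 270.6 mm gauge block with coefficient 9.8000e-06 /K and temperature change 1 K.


dL = L * alpha * dT
= 270.6 * 9.8000e-06 * 1
= 0.0026519 mm
dL_um = 0.0026519 * 1000 = 2.6519 um

2.6519


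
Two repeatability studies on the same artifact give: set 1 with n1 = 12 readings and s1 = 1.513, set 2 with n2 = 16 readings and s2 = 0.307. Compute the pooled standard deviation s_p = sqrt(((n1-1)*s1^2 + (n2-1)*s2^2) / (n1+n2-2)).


s_p = sqrt(((n1-1)*s1^2 + (n2-1)*s2^2) / (n1+n2-2))
numerator = (12-1)*1.513^2 + (16-1)*0.307^2 = 25.180859 + 1.413735 = 26.594594
denominator = 12 + 16 - 2 = 26
s_p^2 = 26.594594 / 26 = 1.022869
s_p = sqrt(1.022869) = 1.0114

1.0114


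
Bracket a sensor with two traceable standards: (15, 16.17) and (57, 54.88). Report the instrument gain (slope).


slope = (y2 - y1) / (x2 - x1)
= (54.88 - 16.17) / (57 - 15)
= 38.7100 / 42
= 0.9217

0.9217


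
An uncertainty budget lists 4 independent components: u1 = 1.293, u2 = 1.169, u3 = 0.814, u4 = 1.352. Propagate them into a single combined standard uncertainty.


uc = sqrt(1.293^2 + 1.169^2 + 0.814^2 + 1.352^2)
uc = sqrt(5.52891)
uc = 2.3514

2.3514


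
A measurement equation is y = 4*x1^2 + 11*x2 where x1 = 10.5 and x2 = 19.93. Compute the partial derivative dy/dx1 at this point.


y = 4*x1^2 + 11*x2
dy/dx1 = 2*4*x1
Evaluate at x1 = 10.5: c1 = 8 * 10.5
c1 = 84.0000

84.0000


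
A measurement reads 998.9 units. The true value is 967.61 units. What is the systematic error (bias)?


Systematic error = measured - true
= 998.9 - 967.61
= 31.2900

31.2900


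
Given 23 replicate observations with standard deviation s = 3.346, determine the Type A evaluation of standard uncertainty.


u_A = s / sqrt(n)
u_A = 3.346 / sqrt(23)
u_A = 3.346 / 4.7958315
u_A = 0.6977

0.6977


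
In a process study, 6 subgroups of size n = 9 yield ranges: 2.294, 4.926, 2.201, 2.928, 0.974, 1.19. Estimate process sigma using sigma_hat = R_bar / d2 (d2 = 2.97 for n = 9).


R_bar = (2.294 + 4.926 + 2.201 + 2.928 + 0.974 + 1.19) / 6
R_bar = 14.513 / 6 = 2.4188333
sigma_hat = R_bar / d2 = 2.4188333 / 2.97 = 0.8144

0.8144


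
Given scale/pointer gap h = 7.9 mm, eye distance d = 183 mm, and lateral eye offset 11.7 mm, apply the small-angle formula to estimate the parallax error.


error = h * offset / d
= 7.9 * 11.7 / 183
= 0.5051

0.5051


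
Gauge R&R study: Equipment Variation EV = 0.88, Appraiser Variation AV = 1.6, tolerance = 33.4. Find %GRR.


GRR = sqrt(EV^2 + AV^2) = sqrt(0.88^2 + 1.6^2) = 1.826034
%GRR = GRR / tol * 100 = 1.826034 / 33.4 * 100
%GRR = 5.4672

5.4672


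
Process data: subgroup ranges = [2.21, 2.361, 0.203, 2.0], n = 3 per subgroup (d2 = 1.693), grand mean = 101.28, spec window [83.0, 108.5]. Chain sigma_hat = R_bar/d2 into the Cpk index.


R_bar = (2.21 + 2.361 + 0.203 + 2.0) / 4 = 1.6935
sigma = R_bar / d2 = 1.6935 / 1.693 = 1.0002953
Cp = (USL - LSL)/(6*sigma) = (108.5 - 83.0)/(6*1.0002953) = 4.2487
Cpu = (108.5 - 101.28)/(3*1.0002953) = 2.4060
Cpl = (101.28 - 83.0)/(3*1.0002953) = 6.0915
Cpk = min(Cpu, Cpl) = 2.4060

2.4060


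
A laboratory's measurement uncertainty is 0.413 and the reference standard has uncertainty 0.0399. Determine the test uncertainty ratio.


TUR = u_lab / u_ref
= 0.413 / 0.0399
= 10.3509

10.3509


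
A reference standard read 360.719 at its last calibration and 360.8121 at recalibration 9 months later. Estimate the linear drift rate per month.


rate = (v2 - v1) / months
= (360.8121 - 360.719) / 9
= 0.0931 / 9
= 0.0103

0.0103


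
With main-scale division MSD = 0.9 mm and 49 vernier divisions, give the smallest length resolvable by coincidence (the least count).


LC = MSD / n_div
= 0.9 / 49
= 0.0184

0.0184


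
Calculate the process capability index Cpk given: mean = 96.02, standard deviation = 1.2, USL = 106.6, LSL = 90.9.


Cpu = (USL - mean) / (3*sigma) = (106.6 - 96.02) / (3*1.2) = 2.9389
Cpl = (mean - LSL) / (3*sigma) = (96.02 - 90.9) / (3*1.2) = 1.4222
Cpk = min(Cpu, Cpl) = 1.4222

1.4222


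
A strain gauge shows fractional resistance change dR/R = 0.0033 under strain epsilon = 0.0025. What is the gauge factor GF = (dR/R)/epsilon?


GF = (dR/R) / epsilon
= 0.0033 / 0.0025
= 1.3200

1.3200


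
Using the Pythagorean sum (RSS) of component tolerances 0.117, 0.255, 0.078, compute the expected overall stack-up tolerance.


RSS = sqrt(0.117^2 + 0.255^2 + 0.078^2)
= sqrt(0.084798)
= 0.2912

0.2912


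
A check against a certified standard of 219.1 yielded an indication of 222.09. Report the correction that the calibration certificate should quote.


Correction = standard - reading
= 219.1 - 222.09
= -2.9900

-2.9900


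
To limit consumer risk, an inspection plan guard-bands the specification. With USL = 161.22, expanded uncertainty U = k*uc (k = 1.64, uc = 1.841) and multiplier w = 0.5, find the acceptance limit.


U = k * uc = 1.64 * 1.841 = 3.01924
guard band g = w * U = 0.5 * 3.01924 = 1.50962
AL = USL - g = 161.22 - 1.50962
AL = 159.7104

159.7104


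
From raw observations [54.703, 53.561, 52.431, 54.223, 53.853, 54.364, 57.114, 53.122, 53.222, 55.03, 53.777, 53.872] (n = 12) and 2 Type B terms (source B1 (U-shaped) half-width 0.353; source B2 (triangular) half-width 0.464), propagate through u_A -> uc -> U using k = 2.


mean = (54.703 + 53.561 + 52.431 + 54.223 + 53.853 + 54.364 + 57.114 + 53.122 + 53.222 + 55.03 + 53.777 + 53.872) / 12 = 54.106
s = sqrt(sum((x - mean)^2)/(n-1)) = 1.1839023
u_A = s / sqrt(n) = 1.1839023 / sqrt(12) = 0.34176316
u_B1 = 0.353 / sqrt(2) = 0.24960869
u_B2 = 0.464 / sqrt(6) = 0.18942721
uc = sqrt(0.34176316^2 + 0.24960869^2 + 0.18942721^2) = 0.4636693
U = k * uc = 2 * 0.4636693
U = 0.9273

0.9273


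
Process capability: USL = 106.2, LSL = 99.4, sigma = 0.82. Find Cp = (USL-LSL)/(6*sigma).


Cp = (USL - LSL) / (6 * sigma)
= (106.2 - 99.4) / (6 * 0.82)
= 6.8000 / 4.9200
= 1.3821

1.3821


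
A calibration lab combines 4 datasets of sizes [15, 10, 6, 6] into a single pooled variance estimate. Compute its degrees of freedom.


nu = sum_i (n_i - 1)
nu = ((15 - 1) + (10 - 1) + (6 - 1) + (6 - 1))
nu = 14 + 9 + 5 + 5
nu = 33

33


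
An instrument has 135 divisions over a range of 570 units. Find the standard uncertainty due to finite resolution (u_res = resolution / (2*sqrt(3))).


resolution = range / divisions
resolution = 570 / 135 = 4.2222222
u_res = resolution / (2*sqrt(3))
u_res = 4.2222222 / 3.4641016
u_res = 1.2189

1.2189


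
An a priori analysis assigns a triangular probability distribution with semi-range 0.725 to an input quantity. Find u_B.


u_B = half_width / sqrt(6)
u_B = 0.725 / 2.4494897
u_B = 0.2960

0.2960


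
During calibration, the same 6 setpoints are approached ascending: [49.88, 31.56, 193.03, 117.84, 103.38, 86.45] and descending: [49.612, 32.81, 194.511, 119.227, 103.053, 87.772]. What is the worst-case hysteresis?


|49.88 - 49.612| = 0.2680
|31.56 - 32.81| = 1.2500
|193.03 - 194.511| = 1.4810
|117.84 - 119.227| = 1.3870
|103.38 - 103.053| = 0.3270
|86.45 - 87.772| = 1.3220
hysteresis = max(diffs) = 1.4810

1.4810


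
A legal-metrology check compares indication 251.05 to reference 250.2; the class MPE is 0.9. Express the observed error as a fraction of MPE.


e = indication - reference = 251.05 - 250.2 = 0.8500
|e| = 0.8500
ratio = |e| / MPE = 0.8500 / 0.9
ratio = 0.9444

0.9444


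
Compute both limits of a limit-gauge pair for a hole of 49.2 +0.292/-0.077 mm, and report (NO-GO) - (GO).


GO = nominal - lower_tol (smallest hole = maximum material condition)
GO = 49.2 - 0.077 = 49.123
NO-GO = nominal + upper_tol (largest hole = least material condition)
NO-GO = 49.2 + 0.292 = 49.492
spread = NO-GO - GO = 49.492 - 49.123 = 0.3690

0.3690


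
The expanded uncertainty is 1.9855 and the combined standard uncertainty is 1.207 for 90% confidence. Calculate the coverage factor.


k = U / uc
k = 1.9855 / 1.207
k = 1.645

1.645


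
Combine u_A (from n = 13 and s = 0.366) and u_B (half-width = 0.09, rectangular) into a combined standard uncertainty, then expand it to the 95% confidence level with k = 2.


u_A = s / sqrt(n) = 0.366 / sqrt(13) = 0.10151014
u_B = half_width / sqrt(3) = 0.09 / sqrt(3) = 0.051961524
uc = sqrt(u_A^2 + u_B^2) = sqrt(0.10151014^2 + 0.051961524^2) = 0.11403643
U = k * uc = 2 * 0.11403643
U = 0.2281

0.2281


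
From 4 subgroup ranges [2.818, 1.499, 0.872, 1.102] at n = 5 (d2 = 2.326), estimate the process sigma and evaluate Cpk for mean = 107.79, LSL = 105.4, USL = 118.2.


R_bar = (2.818 + 1.499 + 0.872 + 1.102) / 4 = 1.57275
sigma = R_bar / d2 = 1.57275 / 2.326 = 0.67616079
Cp = (USL - LSL)/(6*sigma) = (118.2 - 105.4)/(6*0.67616079) = 3.1551
Cpu = (118.2 - 107.79)/(3*0.67616079) = 5.1319
Cpl = (107.79 - 105.4)/(3*0.67616079) = 1.1782
Cpk = min(Cpu, Cpl) = 1.1782

1.1782


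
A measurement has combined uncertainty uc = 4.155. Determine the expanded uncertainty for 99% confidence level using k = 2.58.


U = k * uc
U = 2.58 * 4.155
U = 10.7199

10.7199


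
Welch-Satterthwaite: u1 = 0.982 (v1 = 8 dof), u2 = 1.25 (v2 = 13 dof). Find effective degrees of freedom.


uc = sqrt(u1^2 + u2^2) = sqrt(0.982^2 + 1.25^2) = 1.5895987
v_eff = uc^4 / (u1^4/v1 + u2^4/v2)
= 1.5895987^4 / (0.982^4/8 + 1.25^4/13)
= 6.3848397 / 0.30404058
v_eff = 21.0000

21.0000


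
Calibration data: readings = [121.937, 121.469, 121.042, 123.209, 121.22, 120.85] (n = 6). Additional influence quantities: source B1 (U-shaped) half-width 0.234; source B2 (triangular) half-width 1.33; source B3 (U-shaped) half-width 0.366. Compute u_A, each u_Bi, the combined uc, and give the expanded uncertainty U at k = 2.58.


mean = (121.937 + 121.469 + 121.042 + 123.209 + 121.22 + 120.85) / 6 = 121.6211667
s = sqrt(sum((x - mean)^2)/(n-1)) = 0.86431323
u_A = s / sqrt(n) = 0.86431323 / sqrt(6) = 0.3528544
u_B1 = 0.234 / sqrt(2) = 0.16546299
u_B2 = 1.33 / sqrt(6) = 0.54297023
u_B3 = 0.366 / sqrt(2) = 0.25880108
uc = sqrt(0.3528544^2 + 0.16546299^2 + 0.54297023^2 + 0.25880108^2) = 0.71671396
U = k * uc = 2.58 * 0.71671396
U = 1.8491

1.8491


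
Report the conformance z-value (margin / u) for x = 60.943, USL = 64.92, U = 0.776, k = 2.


u = U / k = 0.776 / 2 = 0.388
margin = |USL - x| = |64.92 - 60.943| = 3.977
z = margin / u = 3.977 / 0.388
z = 10.2500

10.2500


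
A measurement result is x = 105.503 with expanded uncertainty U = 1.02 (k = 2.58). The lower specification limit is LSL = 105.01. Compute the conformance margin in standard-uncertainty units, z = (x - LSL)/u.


u = U / k = 1.02 / 2.58 = 0.39534884
margin = |LSL - x| = |105.01 - 105.503| = 0.493
z = margin / u = 0.493 / 0.39534884
z = 1.2470

1.2470


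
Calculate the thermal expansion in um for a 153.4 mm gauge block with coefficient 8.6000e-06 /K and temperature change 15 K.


dL = L * alpha * dT
= 153.4 * 8.6000e-06 * 15
= 0.0197886 mm
dL_um = 0.0197886 * 1000 = 19.7886 um

19.7886


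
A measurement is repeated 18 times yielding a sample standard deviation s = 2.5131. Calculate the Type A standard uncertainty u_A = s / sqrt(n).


u_A = s / sqrt(n)
u_A = 2.5131 / sqrt(18)
u_A = 2.5131 / 4.2426407
u_A = 0.5923

0.5923


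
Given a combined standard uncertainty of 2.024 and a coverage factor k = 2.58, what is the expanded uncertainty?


U = k * uc
U = 2.58 * 2.024
U = 5.2219

5.2219


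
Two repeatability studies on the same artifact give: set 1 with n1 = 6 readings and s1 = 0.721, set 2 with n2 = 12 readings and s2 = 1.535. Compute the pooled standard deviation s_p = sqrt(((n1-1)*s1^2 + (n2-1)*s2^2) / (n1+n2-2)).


s_p = sqrt(((n1-1)*s1^2 + (n2-1)*s2^2) / (n1+n2-2))
numerator = (6-1)*0.721^2 + (12-1)*1.535^2 = 2.599205 + 25.918475 = 28.51768
denominator = 6 + 12 - 2 = 16
s_p^2 = 28.51768 / 16 = 1.782355
s_p = sqrt(1.782355) = 1.3350

1.3350


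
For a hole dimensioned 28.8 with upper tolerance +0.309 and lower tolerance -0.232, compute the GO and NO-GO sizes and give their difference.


GO = nominal - lower_tol (smallest hole = maximum material condition)
GO = 28.8 - 0.232 = 28.568
NO-GO = nominal + upper_tol (largest hole = least material condition)
NO-GO = 28.8 + 0.309 = 29.109
spread = NO-GO - GO = 29.109 - 28.568 = 0.5410

0.5410


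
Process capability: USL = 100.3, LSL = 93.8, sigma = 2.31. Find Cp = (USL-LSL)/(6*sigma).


Cp = (USL - LSL) / (6 * sigma)
= (100.3 - 93.8) / (6 * 2.31)
= 6.5000 / 13.8600
= 0.4690

0.4690


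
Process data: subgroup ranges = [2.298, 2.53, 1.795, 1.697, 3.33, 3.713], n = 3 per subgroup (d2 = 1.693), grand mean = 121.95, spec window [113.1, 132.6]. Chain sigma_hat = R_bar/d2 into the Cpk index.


R_bar = (2.298 + 2.53 + 1.795 + 1.697 + 3.33 + 3.713) / 6 = 2.5605
sigma = R_bar / d2 = 2.5605 / 1.693 = 1.512404
Cp = (USL - LSL)/(6*sigma) = (132.6 - 113.1)/(6*1.512404) = 2.1489
Cpu = (132.6 - 121.95)/(3*1.512404) = 2.3473
Cpl = (121.95 - 113.1)/(3*1.512404) = 1.9505
Cpk = min(Cpu, Cpl) = 1.9505

1.9505


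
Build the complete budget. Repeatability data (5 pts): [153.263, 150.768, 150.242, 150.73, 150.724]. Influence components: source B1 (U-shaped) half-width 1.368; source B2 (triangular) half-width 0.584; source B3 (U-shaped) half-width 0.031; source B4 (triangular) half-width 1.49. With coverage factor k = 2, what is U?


mean = (153.263 + 150.768 + 150.242 + 150.73 + 150.724) / 5 = 151.1454
s = sqrt(sum((x - mean)^2)/(n-1)) = 1.203425
u_A = s / sqrt(n) = 1.203425 / sqrt(5) = 0.53818802
u_B1 = 1.368 / sqrt(2) = 0.96732208
u_B2 = 0.584 / sqrt(6) = 0.238417
u_B3 = 0.031 / sqrt(2) = 0.02192031
u_B4 = 1.49 / sqrt(6) = 0.60828995
uc = sqrt(0.53818802^2 + 0.96732208^2 + 0.238417^2 + 0.02192031^2 + 0.60828995^2) = 1.2855731
U = k * uc = 2 * 1.2855731
U = 2.5711

2.5711


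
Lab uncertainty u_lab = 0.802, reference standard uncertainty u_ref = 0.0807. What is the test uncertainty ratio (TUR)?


TUR = u_lab / u_ref
= 0.802 / 0.0807
= 9.9380

9.9380


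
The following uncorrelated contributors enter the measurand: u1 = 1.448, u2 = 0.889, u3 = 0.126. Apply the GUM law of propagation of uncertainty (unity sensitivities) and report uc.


uc = sqrt(1.448^2 + 0.889^2 + 0.126^2)
uc = sqrt(2.902901)
uc = 1.7038

1.7038


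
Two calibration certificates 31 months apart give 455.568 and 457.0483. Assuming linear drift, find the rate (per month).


rate = (v2 - v1) / months
= (457.0483 - 455.568) / 31
= 1.4803 / 31
= 0.0478

0.0478


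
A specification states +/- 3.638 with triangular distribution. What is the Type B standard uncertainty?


u_B = half_width / sqrt(6)
u_B = 3.638 / 2.4494897
u_B = 1.4852

1.4852


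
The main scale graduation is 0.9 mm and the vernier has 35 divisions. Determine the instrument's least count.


LC = MSD / n_div
= 0.9 / 35
= 0.0257

0.0257


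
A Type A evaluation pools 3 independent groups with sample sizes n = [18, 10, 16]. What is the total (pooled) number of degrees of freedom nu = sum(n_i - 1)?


nu = sum_i (n_i - 1)
nu = ((18 - 1) + (10 - 1) + (16 - 1))
nu = 17 + 9 + 15
nu = 41

41


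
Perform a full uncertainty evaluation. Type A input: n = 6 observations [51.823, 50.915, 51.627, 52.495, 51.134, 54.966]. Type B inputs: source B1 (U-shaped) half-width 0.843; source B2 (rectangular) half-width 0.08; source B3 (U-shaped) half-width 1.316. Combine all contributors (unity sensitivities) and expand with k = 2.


mean = (51.823 + 50.915 + 51.627 + 52.495 + 51.134 + 54.966) / 6 = 52.16
s = sqrt(sum((x - mean)^2)/(n-1)) = 1.4823104
u_A = s / sqrt(n) = 1.4823104 / sqrt(6) = 0.60515069
u_B1 = 0.843 / sqrt(2) = 0.59609102
u_B2 = 0.08 / sqrt(3) = 0.046188022
u_B3 = 1.316 / sqrt(2) = 0.93055252
uc = sqrt(0.60515069^2 + 0.59609102^2 + 0.046188022^2 + 0.93055252^2) = 1.2607907
U = k * uc = 2 * 1.2607907
U = 2.5216

2.5216


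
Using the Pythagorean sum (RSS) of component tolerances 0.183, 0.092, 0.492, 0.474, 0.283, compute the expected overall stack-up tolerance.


RSS = sqrt(0.183^2 + 0.092^2 + 0.492^2 + 0.474^2 + 0.283^2)
= sqrt(0.588782)
= 0.7673

0.7673


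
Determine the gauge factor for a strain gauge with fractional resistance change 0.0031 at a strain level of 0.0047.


GF = (dR/R) / epsilon
= 0.0031 / 0.0047
= 0.6596

0.6596


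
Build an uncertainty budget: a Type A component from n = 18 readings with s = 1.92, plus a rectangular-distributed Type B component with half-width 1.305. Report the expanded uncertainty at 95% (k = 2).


u_A = s / sqrt(n) = 1.92 / sqrt(18) = 0.45254834
u_B = half_width / sqrt(3) = 1.305 / sqrt(3) = 0.7534421
uc = sqrt(u_A^2 + u_B^2) = sqrt(0.45254834^2 + 0.7534421^2) = 0.87890557
U = k * uc = 2 * 0.87890557
U = 1.7578

1.7578


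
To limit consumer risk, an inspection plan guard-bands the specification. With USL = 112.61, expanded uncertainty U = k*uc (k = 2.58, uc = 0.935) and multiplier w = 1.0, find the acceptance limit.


U = k * uc = 2.58 * 0.935 = 2.4123
guard band g = w * U = 1.0 * 2.4123 = 2.4123
AL = USL - g = 112.61 - 2.4123
AL = 110.1977

110.1977


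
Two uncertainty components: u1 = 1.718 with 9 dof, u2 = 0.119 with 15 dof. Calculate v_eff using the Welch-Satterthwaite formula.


uc = sqrt(u1^2 + u2^2) = sqrt(1.718^2 + 0.119^2) = 1.7221164
v_eff = uc^4 / (u1^4/v1 + u2^4/v2)
= 1.7221164^4 / (1.718^4/9 + 0.119^4/15)
= 8.7952869 / 0.96795714
v_eff = 9.0864

9.0864


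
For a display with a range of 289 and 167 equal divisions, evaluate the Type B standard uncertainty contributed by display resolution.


resolution = range / divisions
resolution = 289 / 167 = 1.7305389
u_res = resolution / (2*sqrt(3))
u_res = 1.7305389 / 3.4641016
u_res = 0.4996

0.4996


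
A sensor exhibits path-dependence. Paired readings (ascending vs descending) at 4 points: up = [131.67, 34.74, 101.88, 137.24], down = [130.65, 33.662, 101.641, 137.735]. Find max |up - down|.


|131.67 - 130.65| = 1.0200
|34.74 - 33.662| = 1.0780
|101.88 - 101.641| = 0.2390
|137.24 - 137.735| = 0.4950
hysteresis = max(diffs) = 1.0780

1.0780


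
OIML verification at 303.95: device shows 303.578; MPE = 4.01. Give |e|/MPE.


e = indication - reference = 303.578 - 303.95 = -0.3720
|e| = 0.3720
ratio = |e| / MPE = 0.3720 / 4.01
ratio = 0.0928

0.0928


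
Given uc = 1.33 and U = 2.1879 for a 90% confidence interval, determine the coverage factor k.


k = U / uc
k = 2.1879 / 1.33
k = 1.645

1.645


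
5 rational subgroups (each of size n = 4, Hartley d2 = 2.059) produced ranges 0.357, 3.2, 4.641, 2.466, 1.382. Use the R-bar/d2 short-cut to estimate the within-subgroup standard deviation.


R_bar = (0.357 + 3.2 + 4.641 + 2.466 + 1.382) / 5
R_bar = 12.046 / 5 = 2.4092
sigma_hat = R_bar / d2 = 2.4092 / 2.059 = 1.1701

1.1701


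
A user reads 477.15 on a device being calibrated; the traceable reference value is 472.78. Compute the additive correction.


Correction = standard - reading
= 472.78 - 477.15
= -4.3700

-4.3700


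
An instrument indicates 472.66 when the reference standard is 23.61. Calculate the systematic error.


Systematic error = measured - true
= 472.66 - 23.61
= 449.0500

449.0500


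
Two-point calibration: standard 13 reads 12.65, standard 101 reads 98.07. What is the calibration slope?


slope = (y2 - y1) / (x2 - x1)
= (98.07 - 12.65) / (101 - 13)
= 85.4200 / 88
= 0.9707

0.9707


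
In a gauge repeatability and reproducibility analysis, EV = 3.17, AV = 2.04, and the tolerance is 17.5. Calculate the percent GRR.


GRR = sqrt(EV^2 + AV^2) = sqrt(3.17^2 + 2.04^2) = 3.7696817
%GRR = GRR / tol * 100 = 3.7696817 / 17.5 * 100
%GRR = 21.5410

21.5410


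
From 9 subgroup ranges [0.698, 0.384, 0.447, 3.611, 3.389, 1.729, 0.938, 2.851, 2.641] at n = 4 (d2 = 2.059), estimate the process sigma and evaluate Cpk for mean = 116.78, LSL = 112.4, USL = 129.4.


R_bar = (0.698 + 0.384 + 0.447 + 3.611 + 3.389 + 1.729 + 0.938 + 2.851 + 2.641) / 9 = 1.8542222
sigma = R_bar / d2 = 1.8542222 / 2.059 = 0.90054502
Cp = (USL - LSL)/(6*sigma) = (129.4 - 112.4)/(6*0.90054502) = 3.1462
Cpu = (129.4 - 116.78)/(3*0.90054502) = 4.6712
Cpl = (116.78 - 112.4)/(3*0.90054502) = 1.6212
Cpk = min(Cpu, Cpl) = 1.6212

1.6212


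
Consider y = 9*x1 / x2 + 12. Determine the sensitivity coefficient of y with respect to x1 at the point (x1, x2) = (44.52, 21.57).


y = 9*x1 / x2 + 12
dy/dx1 = 9/x2
Evaluate at x2 = 21.57: c1 = 9 / 21.57
c1 = 0.4172

0.4172


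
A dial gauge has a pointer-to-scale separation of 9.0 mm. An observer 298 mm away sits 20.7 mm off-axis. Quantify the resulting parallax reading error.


error = h * offset / d
= 9.0 * 20.7 / 298
= 0.6252

0.6252


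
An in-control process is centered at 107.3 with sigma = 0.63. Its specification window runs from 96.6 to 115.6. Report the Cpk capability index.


Cpu = (USL - mean) / (3*sigma) = (115.6 - 107.3) / (3*0.63) = 4.3915
Cpl = (mean - LSL) / (3*sigma) = (107.3 - 96.6) / (3*0.63) = 5.6614
Cpk = min(Cpu, Cpl) = 4.3915

4.3915


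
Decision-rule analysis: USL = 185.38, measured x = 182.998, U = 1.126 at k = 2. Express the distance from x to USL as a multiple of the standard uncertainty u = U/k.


u = U / k = 1.126 / 2 = 0.563
margin = |USL - x| = |185.38 - 182.998| = 2.382
z = margin / u = 2.382 / 0.563
z = 4.2309

4.2309


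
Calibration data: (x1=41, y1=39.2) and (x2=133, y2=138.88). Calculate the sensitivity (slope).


slope = (y2 - y1) / (x2 - x1)
= (138.88 - 39.2) / (133 - 41)
= 99.6800 / 92
= 1.0835

1.0835


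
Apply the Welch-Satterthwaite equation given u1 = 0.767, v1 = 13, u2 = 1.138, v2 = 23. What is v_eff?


uc = sqrt(u1^2 + u2^2) = sqrt(0.767^2 + 1.138^2) = 1.3723458
v_eff = uc^4 / (u1^4/v1 + u2^4/v2)
= 1.3723458^4 / (0.767^4/13 + 1.138^4/23)
= 3.5469432 / 0.099540927
v_eff = 35.6330

35.6330


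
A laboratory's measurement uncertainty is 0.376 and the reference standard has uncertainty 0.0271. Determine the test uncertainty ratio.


TUR = u_lab / u_ref
= 0.376 / 0.0271
= 13.8745

13.8745


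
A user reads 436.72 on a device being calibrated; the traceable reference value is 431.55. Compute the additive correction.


Correction = standard - reading
= 431.55 - 436.72
= -5.1700

-5.1700


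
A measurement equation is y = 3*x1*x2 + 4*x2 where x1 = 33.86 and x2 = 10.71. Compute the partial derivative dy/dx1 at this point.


y = 3*x1*x2 + 4*x2
dy/dx1 = 3*x2
Evaluate at x2 = 10.71: c1 = 3 * 10.71
c1 = 32.1300

32.1300


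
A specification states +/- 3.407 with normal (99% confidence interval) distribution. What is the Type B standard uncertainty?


u_B = half_width / 2.576
u_B = 3.407 / 2.576
u_B = 1.3226

1.3226


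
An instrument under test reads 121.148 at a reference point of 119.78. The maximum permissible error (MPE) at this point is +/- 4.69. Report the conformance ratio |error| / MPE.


e = indication - reference = 121.148 - 119.78 = 1.3680
|e| = 1.3680
ratio = |e| / MPE = 1.3680 / 4.69
ratio = 0.2917

0.2917


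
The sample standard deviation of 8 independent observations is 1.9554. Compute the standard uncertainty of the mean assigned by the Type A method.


u_A = s / sqrt(n)
u_A = 1.9554 / sqrt(8)
u_A = 1.9554 / 2.8284271
u_A = 0.6913

0.6913


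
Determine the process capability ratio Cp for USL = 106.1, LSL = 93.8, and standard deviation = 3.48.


Cp = (USL - LSL) / (6 * sigma)
= (106.1 - 93.8) / (6 * 3.48)
= 12.3000 / 20.8800
= 0.5891

0.5891


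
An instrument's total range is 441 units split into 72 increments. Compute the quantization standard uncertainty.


resolution = range / divisions
resolution = 441 / 72 = 6.125
u_res = resolution / (2*sqrt(3))
u_res = 6.125 / 3.4641016
u_res = 1.7681

1.7681


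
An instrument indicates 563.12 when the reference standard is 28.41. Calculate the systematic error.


Systematic error = measured - true
= 563.12 - 28.41
= 534.7100

534.7100
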